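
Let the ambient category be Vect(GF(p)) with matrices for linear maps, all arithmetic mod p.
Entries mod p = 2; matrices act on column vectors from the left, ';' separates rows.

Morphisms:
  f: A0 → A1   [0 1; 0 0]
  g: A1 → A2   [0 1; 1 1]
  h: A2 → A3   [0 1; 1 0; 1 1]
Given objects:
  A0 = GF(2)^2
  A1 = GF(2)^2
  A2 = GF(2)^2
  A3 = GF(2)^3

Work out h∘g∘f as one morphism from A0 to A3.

  e0=(1,0) f→(0,0) g→(0,0) h→(0,0,0)
  e1=(0,1) f→(1,0) g→(0,1) h→(1,0,1)
composite: [0 1; 0 0; 0 1]

Answer: [0 1; 0 0; 0 1]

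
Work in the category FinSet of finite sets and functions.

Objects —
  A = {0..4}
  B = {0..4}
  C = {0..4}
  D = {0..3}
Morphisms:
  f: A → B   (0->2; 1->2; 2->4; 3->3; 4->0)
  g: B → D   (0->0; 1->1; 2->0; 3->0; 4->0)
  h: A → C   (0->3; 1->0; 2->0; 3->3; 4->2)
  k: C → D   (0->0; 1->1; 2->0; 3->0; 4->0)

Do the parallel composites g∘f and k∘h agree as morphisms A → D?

Answer: COMMUTES

Work:
Along f;g (path 1):
  0 f→2 g→0
  1 f→2 g→0
  2 f→4 g→0
  3 f→3 g→0
  4 f→0 g→0
  result₁ = (0->0; 1->0; 2->0; 3->0; 4->0)
Along h;k (path 2):
  0 h→3 k→0
  1 h→0 k→0
  2 h→0 k→0
  3 h→3 k→0
  4 h→2 k→0
  result₂ = (0->0; 1->0; 2->0; 3->0; 4->0)
Equal? YES — commutes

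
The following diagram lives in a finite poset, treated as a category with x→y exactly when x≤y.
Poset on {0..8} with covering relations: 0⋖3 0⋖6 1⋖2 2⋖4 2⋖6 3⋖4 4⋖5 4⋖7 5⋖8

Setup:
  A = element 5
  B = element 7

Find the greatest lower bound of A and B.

Answer: A∧B = 4

Work:
{x : x⊑A ∧ x⊑B} = {0,1,2,3,4}  (A=5, B=7)
  0 ⊑ 4
  1 ⊑ 4
  2 ⊑ 4
  3 ⊑ 4
  4 ⊑ 4
glb = 4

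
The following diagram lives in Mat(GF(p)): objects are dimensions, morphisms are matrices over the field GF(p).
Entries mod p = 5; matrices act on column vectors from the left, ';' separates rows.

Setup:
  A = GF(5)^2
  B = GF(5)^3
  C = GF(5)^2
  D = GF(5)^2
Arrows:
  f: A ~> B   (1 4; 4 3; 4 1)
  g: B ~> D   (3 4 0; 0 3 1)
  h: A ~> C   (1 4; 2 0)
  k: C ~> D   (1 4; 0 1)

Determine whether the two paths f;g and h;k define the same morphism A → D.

Answer: DOES NOT COMMUTE

Derivation:
Path 1 = f;g:
  e0=⟨1,0⟩ f~>⟨1,4,4⟩ g~>⟨4,1⟩
  e1=⟨0,1⟩ f~>⟨4,3,1⟩ g~>⟨4,0⟩
  ⟦path⟧₁ = (4 4; 1 0)
Path 2 = h;k:
  e0=⟨1,0⟩ h~>⟨1,2⟩ k~>⟨4,2⟩
  e1=⟨0,1⟩ h~>⟨4,0⟩ k~>⟨4,0⟩
  ⟦path⟧₂ = (4 4; 2 0)
Equal? differ; not commutative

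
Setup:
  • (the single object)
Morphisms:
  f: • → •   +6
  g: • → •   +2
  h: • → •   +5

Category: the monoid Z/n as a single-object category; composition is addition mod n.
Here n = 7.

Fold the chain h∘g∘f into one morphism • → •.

Answer: +6

Derivation:
  0 +6≡6 +2≡1 +5≡6  (mod 7)
⟦path⟧: +6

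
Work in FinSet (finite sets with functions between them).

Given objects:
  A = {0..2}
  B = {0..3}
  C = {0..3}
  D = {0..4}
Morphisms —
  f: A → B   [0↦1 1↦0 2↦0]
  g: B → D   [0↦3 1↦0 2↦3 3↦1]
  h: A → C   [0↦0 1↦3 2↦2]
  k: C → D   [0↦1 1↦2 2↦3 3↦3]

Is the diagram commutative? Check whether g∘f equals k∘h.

Along f;g (path 1):
  0 f→1 g→0
  1 f→0 g→3
  2 f→0 g→3
  ⟦path⟧₁ = [0↦0 1↦3 2↦3]
Along h;k (path 2):
  0 h→0 k→1
  1 h→3 k→3
  2 h→2 k→3
  ⟦path⟧₂ = [0↦1 1↦3 2↦3]
Equal? differ; not commutative

Answer: DOES NOT COMMUTE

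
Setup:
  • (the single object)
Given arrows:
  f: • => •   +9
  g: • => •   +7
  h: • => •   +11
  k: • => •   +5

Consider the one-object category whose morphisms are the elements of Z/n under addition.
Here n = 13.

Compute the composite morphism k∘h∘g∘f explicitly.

  0 +9≡9 +7≡3 +11≡1 +5≡6  (mod 13)
⟦path⟧: +6

Answer: +6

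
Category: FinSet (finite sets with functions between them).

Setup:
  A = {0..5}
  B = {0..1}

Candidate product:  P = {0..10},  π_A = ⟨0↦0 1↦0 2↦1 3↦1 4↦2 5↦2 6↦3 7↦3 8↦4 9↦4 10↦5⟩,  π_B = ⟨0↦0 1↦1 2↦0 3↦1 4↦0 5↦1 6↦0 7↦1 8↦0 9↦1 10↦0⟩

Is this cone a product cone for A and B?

Answer: NOT A VALID PRODUCT — |P|=11 ≠ |A|·|B|=12

Derivation:
|A|·|B| = 6·2 = 12;  |P| = 11
  → cardinalities differ; no bijection possible.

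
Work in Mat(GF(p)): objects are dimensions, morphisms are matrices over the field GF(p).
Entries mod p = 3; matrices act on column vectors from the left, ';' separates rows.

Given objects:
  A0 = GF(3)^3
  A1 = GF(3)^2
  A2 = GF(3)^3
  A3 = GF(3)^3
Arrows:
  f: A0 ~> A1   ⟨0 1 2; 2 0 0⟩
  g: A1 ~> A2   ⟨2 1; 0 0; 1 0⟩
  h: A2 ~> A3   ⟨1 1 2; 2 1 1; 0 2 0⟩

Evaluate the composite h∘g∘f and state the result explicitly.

  e0=(1,0,0) f~>(0,2) g~>(2,0,0) h~>(2,1,0)
  e1=(0,1,0) f~>(1,0) g~>(2,0,1) h~>(1,2,0)
  e2=(0,0,1) f~>(2,0) g~>(1,0,2) h~>(2,1,0)
composite: ⟨2 1 2; 1 2 1; 0 0 0⟩

Answer: ⟨2 1 2; 1 2 1; 0 0 0⟩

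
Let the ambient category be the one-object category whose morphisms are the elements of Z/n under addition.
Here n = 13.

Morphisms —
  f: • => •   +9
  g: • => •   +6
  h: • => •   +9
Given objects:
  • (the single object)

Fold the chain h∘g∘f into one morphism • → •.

Answer: +11

Work:
  0 +9≡9 +6≡2 +9≡11  (mod 13)
⟦path⟧: +11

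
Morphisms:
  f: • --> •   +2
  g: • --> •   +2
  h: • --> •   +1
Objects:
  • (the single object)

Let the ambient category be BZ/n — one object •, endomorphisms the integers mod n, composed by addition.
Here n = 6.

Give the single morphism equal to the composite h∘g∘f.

Answer: +5

Trace:
  0 +2≡2 +2≡4 +1≡5  (mod 6)
⟦path⟧: +5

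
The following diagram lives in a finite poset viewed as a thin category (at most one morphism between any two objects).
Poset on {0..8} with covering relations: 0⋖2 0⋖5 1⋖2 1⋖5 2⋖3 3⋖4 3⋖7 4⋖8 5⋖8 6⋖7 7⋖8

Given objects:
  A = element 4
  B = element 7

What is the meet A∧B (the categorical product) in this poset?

Answer: A∧B = 3

Trace:
{x : x⊑A ∧ x⊑B} = {0,1,2,3}  (A=4, B=7)
  0 ⊑ 3
  1 ⊑ 3
  2 ⊑ 3
  3 ⊑ 3
glb = 3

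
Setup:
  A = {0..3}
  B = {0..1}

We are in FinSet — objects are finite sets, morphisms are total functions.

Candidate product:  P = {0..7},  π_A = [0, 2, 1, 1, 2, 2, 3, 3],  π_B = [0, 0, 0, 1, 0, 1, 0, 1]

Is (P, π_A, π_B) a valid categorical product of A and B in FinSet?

|A|·|B| = 4·2 = 8;  |P| = 8
Check the pairing map k ↦ (π_A(k), π_B(k)):
  0 -> (0,0)
  1 -> (2,0)
  2 -> (1,0)
  3 -> (1,1)
  4 -> (2,0)  ✗ repeats pair of k=1
  5 -> (2,1)
  6 -> (3,0)
  7 -> (3,1)
distinct pairs in image: 7 / 8 needed
  → (2,0) hit at k=1 and k=4

Answer: NOT A VALID PRODUCT — duplicate pair at indices 4,1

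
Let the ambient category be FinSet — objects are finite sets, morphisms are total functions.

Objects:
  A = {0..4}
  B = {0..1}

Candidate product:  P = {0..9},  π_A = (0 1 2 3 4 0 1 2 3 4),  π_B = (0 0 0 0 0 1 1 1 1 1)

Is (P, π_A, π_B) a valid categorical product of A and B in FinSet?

Answer: VALID PRODUCT

Derivation:
|A|·|B| = 5·2 = 10;  |P| = 10
Check the pairing map k ↦ (π_A(k), π_B(k)):
  0 -> (0,0)
  1 -> (1,0)
  2 -> (2,0)
  3 -> (3,0)
  4 -> (4,0)
  5 -> (0,1)
  6 -> (1,1)
  7 -> (2,1)
  8 -> (3,1)
  9 -> (4,1)
distinct pairs in image: 10 / 10 needed
  → bijection onto A×B; projections well-typed.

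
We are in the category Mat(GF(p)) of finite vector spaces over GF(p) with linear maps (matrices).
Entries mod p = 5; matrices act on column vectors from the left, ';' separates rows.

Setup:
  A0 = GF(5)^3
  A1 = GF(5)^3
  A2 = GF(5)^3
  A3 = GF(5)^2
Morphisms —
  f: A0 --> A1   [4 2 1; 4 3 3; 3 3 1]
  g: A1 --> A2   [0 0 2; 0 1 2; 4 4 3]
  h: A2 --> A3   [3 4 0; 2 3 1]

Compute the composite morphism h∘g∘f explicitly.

Answer: [3 4 1; 3 3 3]

Work:
  e0=[1,0,0] f-->[4,4,3] g-->[1,0,1] h-->[3,3]
  e1=[0,1,0] f-->[2,3,3] g-->[1,4,4] h-->[4,3]
  e2=[0,0,1] f-->[1,3,1] g-->[2,0,4] h-->[1,3]
⟦path⟧: [3 4 1; 3 3 3]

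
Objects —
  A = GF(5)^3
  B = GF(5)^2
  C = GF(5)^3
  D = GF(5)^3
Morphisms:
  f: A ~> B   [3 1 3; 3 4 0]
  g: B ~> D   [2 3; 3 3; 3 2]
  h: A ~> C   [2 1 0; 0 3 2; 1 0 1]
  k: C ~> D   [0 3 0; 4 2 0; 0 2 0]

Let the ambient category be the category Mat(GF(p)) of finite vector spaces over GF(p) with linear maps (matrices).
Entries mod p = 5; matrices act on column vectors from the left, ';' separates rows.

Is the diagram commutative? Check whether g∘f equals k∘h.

1) trace f;g:
  e0=⟨1,0,0⟩ f~>⟨3,3⟩ g~>⟨0,3,0⟩
  e1=⟨0,1,0⟩ f~>⟨1,4⟩ g~>⟨4,0,1⟩
  e2=⟨0,0,1⟩ f~>⟨3,0⟩ g~>⟨1,4,4⟩
  result₁ = [0 4 1; 3 0 4; 0 1 4]
2) trace h;k:
  e0=⟨1,0,0⟩ h~>⟨2,0,1⟩ k~>⟨0,3,0⟩
  e1=⟨0,1,0⟩ h~>⟨1,3,0⟩ k~>⟨4,0,1⟩
  e2=⟨0,0,1⟩ h~>⟨0,2,1⟩ k~>⟨1,4,4⟩
  result₂ = [0 4 1; 3 0 4; 0 1 4]
Equal? equal; square commutes

Answer: COMMUTES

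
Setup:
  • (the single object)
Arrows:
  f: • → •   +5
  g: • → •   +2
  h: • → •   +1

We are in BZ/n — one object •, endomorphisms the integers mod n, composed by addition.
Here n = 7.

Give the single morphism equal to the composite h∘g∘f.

Answer: +1

Derivation:
  0 +5≡5 +2≡0 +1≡1  (mod 7)
composite: +1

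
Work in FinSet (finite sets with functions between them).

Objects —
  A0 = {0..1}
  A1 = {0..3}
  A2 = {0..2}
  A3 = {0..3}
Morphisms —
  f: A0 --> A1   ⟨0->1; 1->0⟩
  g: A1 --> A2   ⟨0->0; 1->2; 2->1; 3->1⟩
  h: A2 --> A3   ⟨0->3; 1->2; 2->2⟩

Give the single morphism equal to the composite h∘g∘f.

Answer: ⟨0->2; 1->3⟩

Derivation:
  0 f-->1 g-->2 h-->2
  1 f-->0 g-->0 h-->3
⟦path⟧: ⟨0->2; 1->3⟩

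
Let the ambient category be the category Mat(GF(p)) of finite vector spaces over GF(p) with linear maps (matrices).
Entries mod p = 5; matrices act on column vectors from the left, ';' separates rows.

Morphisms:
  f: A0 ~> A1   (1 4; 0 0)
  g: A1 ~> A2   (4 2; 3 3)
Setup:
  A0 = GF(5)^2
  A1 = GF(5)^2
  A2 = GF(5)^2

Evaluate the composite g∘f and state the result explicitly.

  e0=⟨1,0⟩ f~>⟨1,0⟩ g~>⟨4,3⟩
  e1=⟨0,1⟩ f~>⟨4,0⟩ g~>⟨1,2⟩
composite: (4 1; 3 2)

Answer: (4 1; 3 2)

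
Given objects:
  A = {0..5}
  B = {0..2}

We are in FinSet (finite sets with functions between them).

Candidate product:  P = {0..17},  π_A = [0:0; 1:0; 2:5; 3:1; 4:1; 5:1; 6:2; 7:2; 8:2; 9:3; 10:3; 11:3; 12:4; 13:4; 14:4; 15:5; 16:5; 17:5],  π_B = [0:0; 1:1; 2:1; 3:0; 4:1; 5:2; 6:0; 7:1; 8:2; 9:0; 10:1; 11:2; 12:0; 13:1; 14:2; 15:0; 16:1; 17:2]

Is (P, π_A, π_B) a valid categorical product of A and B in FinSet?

|A|·|B| = 6·3 = 18;  |P| = 18
Check the pairing map k ↦ (π_A(k), π_B(k)):
  0 : (0,0)
  1 : (0,1)
  2 : (5,1)
  3 : (1,0)
  4 : (1,1)
  5 : (1,2)
  6 : (2,0)
  7 : (2,1)
  8 : (2,2)
  9 : (3,0)
  10 : (3,1)
  11 : (3,2)
  12 : (4,0)
  13 : (4,1)
  14 : (4,2)
  15 : (5,0)
  16 : (5,1)  ✗ repeats pair of k=2
  17 : (5,2)
distinct pairs in image: 17 / 18 needed
  → (5,1) hit at k=2 and k=16

Answer: NOT A VALID PRODUCT — duplicate pair at indices 16,2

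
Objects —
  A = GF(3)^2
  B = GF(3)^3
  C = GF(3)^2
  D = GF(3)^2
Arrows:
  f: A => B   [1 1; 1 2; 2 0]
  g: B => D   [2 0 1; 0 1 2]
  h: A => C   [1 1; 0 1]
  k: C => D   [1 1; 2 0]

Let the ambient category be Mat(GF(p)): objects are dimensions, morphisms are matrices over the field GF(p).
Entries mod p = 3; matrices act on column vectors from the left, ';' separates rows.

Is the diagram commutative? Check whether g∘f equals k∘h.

Answer: COMMUTES

Trace:
Path 1 = f;g:
  e0=[1,0] f=>[1,1,2] g=>[1,2]
  e1=[0,1] f=>[1,2,0] g=>[2,2]
  composite₁ = [1 2; 2 2]
Path 2 = h;k:
  e0=[1,0] h=>[1,0] k=>[1,2]
  e1=[0,1] h=>[1,1] k=>[2,2]
  composite₂ = [1 2; 2 2]
Equal? same morphism ✓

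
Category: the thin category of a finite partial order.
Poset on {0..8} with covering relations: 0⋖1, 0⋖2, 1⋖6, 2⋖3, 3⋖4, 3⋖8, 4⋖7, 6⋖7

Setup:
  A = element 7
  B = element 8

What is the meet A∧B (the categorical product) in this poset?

Lower bounds of A=7 and B=8: {0,2,3}
  0 ⊑ 3
  2 ⊑ 3
  3 ⊑ 3
glb = 3

Answer: A∧B = 3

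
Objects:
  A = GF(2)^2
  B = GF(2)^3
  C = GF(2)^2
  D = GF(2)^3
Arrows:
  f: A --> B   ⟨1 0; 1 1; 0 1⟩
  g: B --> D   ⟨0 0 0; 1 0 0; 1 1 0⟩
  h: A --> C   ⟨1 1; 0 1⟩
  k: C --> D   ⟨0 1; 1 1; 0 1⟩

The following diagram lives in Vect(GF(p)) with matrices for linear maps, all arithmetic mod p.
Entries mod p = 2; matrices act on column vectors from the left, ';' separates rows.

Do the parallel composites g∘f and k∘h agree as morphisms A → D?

Along f;g (path 1):
  e0=⟨1,0⟩ f-->⟨1,1,0⟩ g-->⟨0,1,0⟩
  e1=⟨0,1⟩ f-->⟨0,1,1⟩ g-->⟨0,0,1⟩
  ⟦path⟧₁ = ⟨0 0; 1 0; 0 1⟩
Along h;k (path 2):
  e0=⟨1,0⟩ h-->⟨1,0⟩ k-->⟨0,1,0⟩
  e1=⟨0,1⟩ h-->⟨1,1⟩ k-->⟨1,0,1⟩
  ⟦path⟧₂ = ⟨0 1; 1 0; 0 1⟩
Equal? differ; not commutative

Answer: DOES NOT COMMUTE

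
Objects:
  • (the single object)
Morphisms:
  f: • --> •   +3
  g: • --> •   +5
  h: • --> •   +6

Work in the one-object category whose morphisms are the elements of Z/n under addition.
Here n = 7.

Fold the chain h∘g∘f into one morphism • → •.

Answer: +0

Work:
  0 +3≡3 +5≡1 +6≡0  (mod 7)
composite: +0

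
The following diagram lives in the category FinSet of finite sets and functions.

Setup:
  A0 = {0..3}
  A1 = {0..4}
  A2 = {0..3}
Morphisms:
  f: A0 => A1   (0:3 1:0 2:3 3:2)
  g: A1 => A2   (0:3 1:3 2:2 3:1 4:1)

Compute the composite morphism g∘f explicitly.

Answer: (0:1 1:3 2:1 3:2)

Derivation:
  0 f=>3 g=>1
  1 f=>0 g=>3
  2 f=>3 g=>1
  3 f=>2 g=>2
composite: (0:1 1:3 2:1 3:2)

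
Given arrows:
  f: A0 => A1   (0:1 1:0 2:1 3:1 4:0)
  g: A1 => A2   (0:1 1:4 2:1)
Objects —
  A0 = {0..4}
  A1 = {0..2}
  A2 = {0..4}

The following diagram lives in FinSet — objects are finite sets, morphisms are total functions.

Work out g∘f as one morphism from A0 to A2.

Answer: (0:4 1:1 2:4 3:4 4:1)

Work:
  0 f=>1 g=>4
  1 f=>0 g=>1
  2 f=>1 g=>4
  3 f=>1 g=>4
  4 f=>0 g=>1
result: (0:4 1:1 2:4 3:4 4:1)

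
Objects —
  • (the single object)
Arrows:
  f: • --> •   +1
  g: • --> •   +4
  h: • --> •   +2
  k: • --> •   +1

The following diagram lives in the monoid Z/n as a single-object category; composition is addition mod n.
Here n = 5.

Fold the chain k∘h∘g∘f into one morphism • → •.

Answer: +3

Trace:
  0 +1≡1 +4≡0 +2≡2 +1≡3  (mod 5)
⟦path⟧: +3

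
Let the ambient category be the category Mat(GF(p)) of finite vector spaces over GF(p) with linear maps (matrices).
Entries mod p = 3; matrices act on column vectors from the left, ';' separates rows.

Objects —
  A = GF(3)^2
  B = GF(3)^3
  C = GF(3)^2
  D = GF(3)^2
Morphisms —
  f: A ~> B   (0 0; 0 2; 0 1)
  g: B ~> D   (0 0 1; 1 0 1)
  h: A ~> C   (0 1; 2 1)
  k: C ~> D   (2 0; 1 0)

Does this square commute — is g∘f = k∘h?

Answer: DOES NOT COMMUTE

Work:
1) trace f;g:
  e0=⟨1,0⟩ f~>⟨0,0,0⟩ g~>⟨0,0⟩
  e1=⟨0,1⟩ f~>⟨0,2,1⟩ g~>⟨1,1⟩
  ⟦path⟧₁ = (0 1; 0 1)
2) trace h;k:
  e0=⟨1,0⟩ h~>⟨0,2⟩ k~>⟨0,0⟩
  e1=⟨0,1⟩ h~>⟨1,1⟩ k~>⟨2,1⟩
  ⟦path⟧₂ = (0 2; 0 1)
Equal? NO — does not commute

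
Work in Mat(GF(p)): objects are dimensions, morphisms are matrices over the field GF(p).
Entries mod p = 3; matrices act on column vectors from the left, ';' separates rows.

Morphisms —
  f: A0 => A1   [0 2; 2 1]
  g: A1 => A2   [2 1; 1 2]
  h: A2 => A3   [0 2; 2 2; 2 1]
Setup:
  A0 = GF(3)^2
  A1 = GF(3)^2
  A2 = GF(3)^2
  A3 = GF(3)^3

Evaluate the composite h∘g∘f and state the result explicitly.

  e0=⟨1,0⟩ f=>⟨0,2⟩ g=>⟨2,1⟩ h=>⟨2,0,2⟩
  e1=⟨0,1⟩ f=>⟨2,1⟩ g=>⟨2,1⟩ h=>⟨2,0,2⟩
composite: [2 2; 0 0; 2 2]

Answer: [2 2; 0 0; 2 2]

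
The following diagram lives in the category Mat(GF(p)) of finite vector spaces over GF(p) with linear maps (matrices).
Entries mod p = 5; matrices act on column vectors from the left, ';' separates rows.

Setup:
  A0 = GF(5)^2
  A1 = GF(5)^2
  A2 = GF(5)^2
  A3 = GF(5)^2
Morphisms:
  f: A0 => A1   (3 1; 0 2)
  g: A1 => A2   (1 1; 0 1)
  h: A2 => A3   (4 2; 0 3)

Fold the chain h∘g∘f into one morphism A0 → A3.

  e0=(1,0) f=>(3,0) g=>(3,0) h=>(2,0)
  e1=(0,1) f=>(1,2) g=>(3,2) h=>(1,1)
result: (2 1; 0 1)

Answer: (2 1; 0 1)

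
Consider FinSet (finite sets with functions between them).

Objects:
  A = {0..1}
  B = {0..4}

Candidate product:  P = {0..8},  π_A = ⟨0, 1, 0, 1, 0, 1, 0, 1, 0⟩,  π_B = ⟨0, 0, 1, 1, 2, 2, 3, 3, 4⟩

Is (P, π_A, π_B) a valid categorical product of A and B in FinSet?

Answer: NOT A VALID PRODUCT — |P|=9 ≠ |A|·|B|=10

Derivation:
|A|·|B| = 2·5 = 10;  |P| = 9
  → cardinalities differ; no bijection possible.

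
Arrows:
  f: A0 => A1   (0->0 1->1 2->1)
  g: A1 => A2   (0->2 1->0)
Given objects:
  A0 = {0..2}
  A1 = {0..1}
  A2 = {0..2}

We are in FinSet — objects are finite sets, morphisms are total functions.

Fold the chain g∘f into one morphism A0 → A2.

  0 f=>0 g=>2
  1 f=>1 g=>0
  2 f=>1 g=>0
composite: (0->2 1->0 2->0)

Answer: (0->2 1->0 2->0)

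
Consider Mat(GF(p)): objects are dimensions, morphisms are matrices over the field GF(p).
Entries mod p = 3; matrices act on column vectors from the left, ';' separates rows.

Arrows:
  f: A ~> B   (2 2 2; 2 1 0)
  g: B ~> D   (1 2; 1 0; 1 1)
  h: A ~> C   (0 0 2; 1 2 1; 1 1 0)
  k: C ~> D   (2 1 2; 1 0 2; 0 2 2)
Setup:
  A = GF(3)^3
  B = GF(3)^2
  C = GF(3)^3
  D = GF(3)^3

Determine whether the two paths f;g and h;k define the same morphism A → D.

Answer: COMMUTES

Trace:
1) trace f;g:
  e0=[1,0,0] f~>[2,2] g~>[0,2,1]
  e1=[0,1,0] f~>[2,1] g~>[1,2,0]
  e2=[0,0,1] f~>[2,0] g~>[2,2,2]
  composite₁ = (0 1 2; 2 2 2; 1 0 2)
2) trace h;k:
  e0=[1,0,0] h~>[0,1,1] k~>[0,2,1]
  e1=[0,1,0] h~>[0,2,1] k~>[1,2,0]
  e2=[0,0,1] h~>[2,1,0] k~>[2,2,2]
  composite₂ = (0 1 2; 2 2 2; 1 0 2)
Equal? equal; square commutes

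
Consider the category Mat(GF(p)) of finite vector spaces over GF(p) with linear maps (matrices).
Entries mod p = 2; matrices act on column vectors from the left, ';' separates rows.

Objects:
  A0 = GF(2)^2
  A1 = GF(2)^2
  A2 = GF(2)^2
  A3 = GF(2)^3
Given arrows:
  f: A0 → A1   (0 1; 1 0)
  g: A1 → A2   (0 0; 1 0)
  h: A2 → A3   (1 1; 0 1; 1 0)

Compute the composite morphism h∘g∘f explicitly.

Answer: (0 1; 0 1; 0 0)

Work:
  e0=⟨1,0⟩ f→⟨0,1⟩ g→⟨0,0⟩ h→⟨0,0,0⟩
  e1=⟨0,1⟩ f→⟨1,0⟩ g→⟨0,1⟩ h→⟨1,1,0⟩
composite: (0 1; 0 1; 0 0)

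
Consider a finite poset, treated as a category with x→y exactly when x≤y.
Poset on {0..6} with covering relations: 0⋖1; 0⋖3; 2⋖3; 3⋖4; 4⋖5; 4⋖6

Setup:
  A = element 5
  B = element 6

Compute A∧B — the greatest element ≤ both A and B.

{x : x⊑A ∧ x⊑B} = {0,2,3,4}  (A=5, B=6)
  0 ⊑ 4
  2 ⊑ 4
  3 ⊑ 4
  4 ⊑ 4
glb = 4

Answer: A∧B = 4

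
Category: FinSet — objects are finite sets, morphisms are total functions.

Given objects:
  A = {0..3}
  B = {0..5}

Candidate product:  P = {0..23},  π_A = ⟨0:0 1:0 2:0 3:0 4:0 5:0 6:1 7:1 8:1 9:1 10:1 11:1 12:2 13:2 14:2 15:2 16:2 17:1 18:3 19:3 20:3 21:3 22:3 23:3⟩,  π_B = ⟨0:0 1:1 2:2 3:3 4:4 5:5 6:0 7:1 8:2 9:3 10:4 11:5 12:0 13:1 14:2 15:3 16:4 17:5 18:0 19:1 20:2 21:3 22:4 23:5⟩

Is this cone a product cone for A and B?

Answer: NOT A VALID PRODUCT — duplicate pair at indices 11,17

Work:
|A|·|B| = 4·6 = 24;  |P| = 24
Check the pairing map k ↦ (π_A(k), π_B(k)):
  0 : (0,0)
  1 : (0,1)
  2 : (0,2)
  3 : (0,3)
  4 : (0,4)
  5 : (0,5)
  6 : (1,0)
  7 : (1,1)
  8 : (1,2)
  9 : (1,3)
  10 : (1,4)
  11 : (1,5)
  12 : (2,0)
  13 : (2,1)
  14 : (2,2)
  15 : (2,3)
  16 : (2,4)
  17 : (1,5)  ✗ repeats pair of k=11
  18 : (3,0)
  19 : (3,1)
  20 : (3,2)
  21 : (3,3)
  22 : (3,4)
  23 : (3,5)
distinct pairs in image: 23 / 24 needed
  → (1,5) hit at k=11 and k=17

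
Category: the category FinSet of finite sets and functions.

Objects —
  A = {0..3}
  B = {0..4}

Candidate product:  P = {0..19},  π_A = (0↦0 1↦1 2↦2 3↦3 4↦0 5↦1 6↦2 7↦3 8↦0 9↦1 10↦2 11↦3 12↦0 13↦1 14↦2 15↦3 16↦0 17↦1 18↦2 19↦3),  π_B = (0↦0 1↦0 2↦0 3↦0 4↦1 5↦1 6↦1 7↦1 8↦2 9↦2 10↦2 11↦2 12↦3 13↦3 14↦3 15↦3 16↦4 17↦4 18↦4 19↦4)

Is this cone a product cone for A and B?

Answer: VALID PRODUCT

Trace:
|A|·|B| = 4·5 = 20;  |P| = 20
Check the pairing map k ↦ (π_A(k), π_B(k)):
  0 ↦ (0,0)
  1 ↦ (1,0)
  2 ↦ (2,0)
  3 ↦ (3,0)
  4 ↦ (0,1)
  5 ↦ (1,1)
  6 ↦ (2,1)
  7 ↦ (3,1)
  8 ↦ (0,2)
  9 ↦ (1,2)
  10 ↦ (2,2)
  11 ↦ (3,2)
  12 ↦ (0,3)
  13 ↦ (1,3)
  14 ↦ (2,3)
  15 ↦ (3,3)
  16 ↦ (0,4)
  17 ↦ (1,4)
  18 ↦ (2,4)
  19 ↦ (3,4)
distinct pairs in image: 20 / 20 needed
  → bijection onto A×B; projections well-typed.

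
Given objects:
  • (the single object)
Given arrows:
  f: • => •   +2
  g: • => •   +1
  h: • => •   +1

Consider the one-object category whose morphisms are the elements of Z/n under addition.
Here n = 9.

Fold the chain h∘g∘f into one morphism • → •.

Answer: +4

Derivation:
  0 +2≡2 +1≡3 +1≡4  (mod 9)
⟦path⟧: +4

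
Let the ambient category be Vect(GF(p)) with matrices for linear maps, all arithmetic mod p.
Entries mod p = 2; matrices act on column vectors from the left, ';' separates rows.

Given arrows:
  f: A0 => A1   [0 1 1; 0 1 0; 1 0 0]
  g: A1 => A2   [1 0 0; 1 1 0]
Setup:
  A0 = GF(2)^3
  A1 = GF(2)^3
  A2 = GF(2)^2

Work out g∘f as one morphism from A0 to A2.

Answer: [0 1 1; 0 0 1]

Derivation:
  e0=⟨1,0,0⟩ f=>⟨0,0,1⟩ g=>⟨0,0⟩
  e1=⟨0,1,0⟩ f=>⟨1,1,0⟩ g=>⟨1,0⟩
  e2=⟨0,0,1⟩ f=>⟨1,0,0⟩ g=>⟨1,1⟩
⟦path⟧: [0 1 1; 0 0 1]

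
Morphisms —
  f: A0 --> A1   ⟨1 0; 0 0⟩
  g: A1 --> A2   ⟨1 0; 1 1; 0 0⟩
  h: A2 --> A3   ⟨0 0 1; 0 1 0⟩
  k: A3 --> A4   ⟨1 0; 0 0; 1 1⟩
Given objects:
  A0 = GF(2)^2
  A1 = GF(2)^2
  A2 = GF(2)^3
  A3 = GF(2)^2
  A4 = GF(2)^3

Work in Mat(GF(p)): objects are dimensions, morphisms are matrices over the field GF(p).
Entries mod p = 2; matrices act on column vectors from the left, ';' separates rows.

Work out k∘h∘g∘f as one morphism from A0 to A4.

Answer: ⟨0 0; 0 0; 1 0⟩

Trace:
  e0=⟨1,0⟩ f-->⟨1,0⟩ g-->⟨1,1,0⟩ h-->⟨0,1⟩ k-->⟨0,0,1⟩
  e1=⟨0,1⟩ f-->⟨0,0⟩ g-->⟨0,0,0⟩ h-->⟨0,0⟩ k-->⟨0,0,0⟩
result: ⟨0 0; 0 0; 1 0⟩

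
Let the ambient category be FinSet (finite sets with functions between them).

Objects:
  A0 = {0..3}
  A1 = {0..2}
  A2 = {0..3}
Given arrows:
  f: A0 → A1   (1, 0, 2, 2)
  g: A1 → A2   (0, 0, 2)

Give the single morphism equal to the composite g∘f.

  0 f→1 g→0
  1 f→0 g→0
  2 f→2 g→2
  3 f→2 g→2
result: (0, 0, 2, 2)

Answer: (0, 0, 2, 2)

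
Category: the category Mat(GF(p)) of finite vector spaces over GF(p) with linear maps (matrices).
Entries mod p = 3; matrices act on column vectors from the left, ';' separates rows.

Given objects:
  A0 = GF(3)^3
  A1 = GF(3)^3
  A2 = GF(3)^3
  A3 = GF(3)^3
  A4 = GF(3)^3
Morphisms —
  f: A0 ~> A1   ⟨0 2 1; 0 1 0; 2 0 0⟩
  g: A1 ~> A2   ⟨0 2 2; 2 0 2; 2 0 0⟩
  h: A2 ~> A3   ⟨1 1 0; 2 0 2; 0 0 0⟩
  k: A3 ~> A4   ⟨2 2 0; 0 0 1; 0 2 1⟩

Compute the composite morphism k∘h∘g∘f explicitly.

Answer: ⟨2 0 0; 0 0 0; 1 0 2⟩

Trace:
  e0=⟨1,0,0⟩ f~>⟨0,0,2⟩ g~>⟨1,1,0⟩ h~>⟨2,2,0⟩ k~>⟨2,0,1⟩
  e1=⟨0,1,0⟩ f~>⟨2,1,0⟩ g~>⟨2,1,1⟩ h~>⟨0,0,0⟩ k~>⟨0,0,0⟩
  e2=⟨0,0,1⟩ f~>⟨1,0,0⟩ g~>⟨0,2,2⟩ h~>⟨2,1,0⟩ k~>⟨0,0,2⟩
composite: ⟨2 0 0; 0 0 0; 1 0 2⟩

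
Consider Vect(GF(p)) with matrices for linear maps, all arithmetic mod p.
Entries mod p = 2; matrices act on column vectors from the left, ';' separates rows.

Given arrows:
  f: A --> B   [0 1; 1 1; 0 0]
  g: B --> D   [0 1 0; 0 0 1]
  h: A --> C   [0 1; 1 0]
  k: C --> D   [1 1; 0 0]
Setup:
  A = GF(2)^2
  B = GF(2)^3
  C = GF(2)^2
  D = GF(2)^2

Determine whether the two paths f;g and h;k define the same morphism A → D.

Along f;g (path 1):
  e0=(1,0) f-->(0,1,0) g-->(1,0)
  e1=(0,1) f-->(1,1,0) g-->(1,0)
  composite₁ = [1 1; 0 0]
Along h;k (path 2):
  e0=(1,0) h-->(0,1) k-->(1,0)
  e1=(0,1) h-->(1,0) k-->(1,0)
  composite₂ = [1 1; 0 0]
Equal? same morphism ✓

Answer: COMMUTES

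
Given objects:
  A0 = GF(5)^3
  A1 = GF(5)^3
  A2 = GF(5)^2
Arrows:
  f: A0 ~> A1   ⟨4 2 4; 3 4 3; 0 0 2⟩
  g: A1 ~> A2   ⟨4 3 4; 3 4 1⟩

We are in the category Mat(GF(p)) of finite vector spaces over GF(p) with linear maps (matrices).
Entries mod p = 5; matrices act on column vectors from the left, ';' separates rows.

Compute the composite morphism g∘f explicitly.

  e0=⟨1,0,0⟩ f~>⟨4,3,0⟩ g~>⟨0,4⟩
  e1=⟨0,1,0⟩ f~>⟨2,4,0⟩ g~>⟨0,2⟩
  e2=⟨0,0,1⟩ f~>⟨4,3,2⟩ g~>⟨3,1⟩
composite: ⟨0 0 3; 4 2 1⟩

Answer: ⟨0 0 3; 4 2 1⟩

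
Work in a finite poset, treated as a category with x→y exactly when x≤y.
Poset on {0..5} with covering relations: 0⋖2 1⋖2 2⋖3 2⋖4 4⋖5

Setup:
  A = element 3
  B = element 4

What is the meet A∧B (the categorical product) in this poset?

{x : x≤A ∧ x≤B} = {0,1,2}  (A=3, B=4)
  0 ≤ 2
  1 ≤ 2
  2 ≤ 2
glb = 2

Answer: A∧B = 2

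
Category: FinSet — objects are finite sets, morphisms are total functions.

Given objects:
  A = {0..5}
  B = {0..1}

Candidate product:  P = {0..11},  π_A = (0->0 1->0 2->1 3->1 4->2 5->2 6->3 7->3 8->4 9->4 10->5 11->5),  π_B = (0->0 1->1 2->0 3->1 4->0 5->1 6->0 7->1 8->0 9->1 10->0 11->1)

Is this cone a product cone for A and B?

Answer: VALID PRODUCT

Derivation:
|A|·|B| = 6·2 = 12;  |P| = 12
Check the pairing map k ↦ (π_A(k), π_B(k)):
  0 -> (0,0)
  1 -> (0,1)
  2 -> (1,0)
  3 -> (1,1)
  4 -> (2,0)
  5 -> (2,1)
  6 -> (3,0)
  7 -> (3,1)
  8 -> (4,0)
  9 -> (4,1)
  10 -> (5,0)
  11 -> (5,1)
distinct pairs in image: 12 / 12 needed
  → bijection onto A×B; projections well-typed.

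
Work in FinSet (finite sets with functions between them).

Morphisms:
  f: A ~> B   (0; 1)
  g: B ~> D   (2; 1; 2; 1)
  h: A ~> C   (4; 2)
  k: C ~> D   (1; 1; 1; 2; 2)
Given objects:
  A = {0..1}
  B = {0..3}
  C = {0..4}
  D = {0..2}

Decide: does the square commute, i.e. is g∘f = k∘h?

1) trace f;g:
  0 f~>0 g~>2
  1 f~>1 g~>1
  composite₁ = (2; 1)
2) trace h;k:
  0 h~>4 k~>2
  1 h~>2 k~>1
  composite₂ = (2; 1)
Equal? YES — commutes

Answer: COMMUTES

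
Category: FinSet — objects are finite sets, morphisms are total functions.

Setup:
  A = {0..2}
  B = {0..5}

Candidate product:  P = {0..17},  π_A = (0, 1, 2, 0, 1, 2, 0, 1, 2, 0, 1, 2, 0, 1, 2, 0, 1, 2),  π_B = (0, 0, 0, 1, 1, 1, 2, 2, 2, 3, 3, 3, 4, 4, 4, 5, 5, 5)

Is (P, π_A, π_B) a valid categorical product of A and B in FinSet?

Answer: VALID PRODUCT

Derivation:
|A|·|B| = 3·6 = 18;  |P| = 18
Check the pairing map k ↦ (π_A(k), π_B(k)):
  0 -> (0,0)
  1 -> (1,0)
  2 -> (2,0)
  3 -> (0,1)
  4 -> (1,1)
  5 -> (2,1)
  6 -> (0,2)
  7 -> (1,2)
  8 -> (2,2)
  9 -> (0,3)
  10 -> (1,3)
  11 -> (2,3)
  12 -> (0,4)
  13 -> (1,4)
  14 -> (2,4)
  15 -> (0,5)
  16 -> (1,5)
  17 -> (2,5)
distinct pairs in image: 18 / 18 needed
  → bijection onto A×B; projections well-typed.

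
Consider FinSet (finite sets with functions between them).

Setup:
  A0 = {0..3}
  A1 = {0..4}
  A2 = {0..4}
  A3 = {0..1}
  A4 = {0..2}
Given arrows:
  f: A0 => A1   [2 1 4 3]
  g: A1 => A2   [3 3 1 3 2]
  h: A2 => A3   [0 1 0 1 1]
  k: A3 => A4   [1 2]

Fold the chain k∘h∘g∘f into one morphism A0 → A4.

  0 f=>2 g=>1 h=>1 k=>2
  1 f=>1 g=>3 h=>1 k=>2
  2 f=>4 g=>2 h=>0 k=>1
  3 f=>3 g=>3 h=>1 k=>2
⟦path⟧: [2 2 1 2]

Answer: [2 2 1 2]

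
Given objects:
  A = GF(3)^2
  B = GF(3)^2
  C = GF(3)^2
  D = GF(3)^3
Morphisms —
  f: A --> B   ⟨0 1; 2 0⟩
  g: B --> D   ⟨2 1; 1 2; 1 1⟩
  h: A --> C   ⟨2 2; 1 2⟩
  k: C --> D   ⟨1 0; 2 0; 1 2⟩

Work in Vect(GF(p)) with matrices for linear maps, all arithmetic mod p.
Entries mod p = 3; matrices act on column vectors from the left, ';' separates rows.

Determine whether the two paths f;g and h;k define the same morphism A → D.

Path 1 = f;g:
  e0=(1,0) f-->(0,2) g-->(2,1,2)
  e1=(0,1) f-->(1,0) g-->(2,1,1)
  composite₁ = ⟨2 2; 1 1; 2 1⟩
Path 2 = h;k:
  e0=(1,0) h-->(2,1) k-->(2,1,1)
  e1=(0,1) h-->(2,2) k-->(2,1,0)
  composite₂ = ⟨2 2; 1 1; 1 0⟩
Equal? distinct morphisms ✗

Answer: DOES NOT COMMUTE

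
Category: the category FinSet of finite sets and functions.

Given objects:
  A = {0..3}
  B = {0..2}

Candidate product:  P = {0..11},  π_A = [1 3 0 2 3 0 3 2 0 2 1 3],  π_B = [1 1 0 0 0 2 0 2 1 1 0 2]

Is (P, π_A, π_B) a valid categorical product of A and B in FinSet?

Answer: NOT A VALID PRODUCT — duplicate pair at indices 6,4

Derivation:
|A|·|B| = 4·3 = 12;  |P| = 12
Check the pairing map k ↦ (π_A(k), π_B(k)):
  0 ↦ (1,1)
  1 ↦ (3,1)
  2 ↦ (0,0)
  3 ↦ (2,0)
  4 ↦ (3,0)
  5 ↦ (0,2)
  6 ↦ (3,0)  ✗ repeats pair of k=4
  7 ↦ (2,2)
  8 ↦ (0,1)
  9 ↦ (2,1)
  10 ↦ (1,0)
  11 ↦ (3,2)
distinct pairs in image: 11 / 12 needed
  → (3,0) hit at k=4 and k=6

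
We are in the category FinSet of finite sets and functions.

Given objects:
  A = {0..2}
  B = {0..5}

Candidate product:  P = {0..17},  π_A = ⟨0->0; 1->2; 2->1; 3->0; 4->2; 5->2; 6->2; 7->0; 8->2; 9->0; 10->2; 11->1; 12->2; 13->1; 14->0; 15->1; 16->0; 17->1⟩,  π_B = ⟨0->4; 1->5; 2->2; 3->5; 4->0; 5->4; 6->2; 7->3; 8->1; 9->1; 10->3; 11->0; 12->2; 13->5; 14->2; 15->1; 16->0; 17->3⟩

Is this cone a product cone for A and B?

|A|·|B| = 3·6 = 18;  |P| = 18
Check the pairing map k ↦ (π_A(k), π_B(k)):
  0 -> (0,4)
  1 -> (2,5)
  2 -> (1,2)
  3 -> (0,5)
  4 -> (2,0)
  5 -> (2,4)
  6 -> (2,2)
  7 -> (0,3)
  8 -> (2,1)
  9 -> (0,1)
  10 -> (2,3)
  11 -> (1,0)
  12 -> (2,2)  ✗ repeats pair of k=6
  13 -> (1,5)
  14 -> (0,2)
  15 -> (1,1)
  16 -> (0,0)
  17 -> (1,3)
distinct pairs in image: 17 / 18 needed
  → (2,2) hit at k=6 and k=12

Answer: NOT A VALID PRODUCT — duplicate pair at indices 12,6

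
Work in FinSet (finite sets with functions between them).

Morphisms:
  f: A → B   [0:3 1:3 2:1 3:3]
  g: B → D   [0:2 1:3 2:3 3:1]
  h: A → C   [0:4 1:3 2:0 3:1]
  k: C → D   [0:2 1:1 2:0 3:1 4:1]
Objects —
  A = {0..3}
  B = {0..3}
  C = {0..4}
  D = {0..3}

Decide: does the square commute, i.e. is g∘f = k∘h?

Answer: DOES NOT COMMUTE

Derivation:
1) trace f;g:
  0 f→3 g→1
  1 f→3 g→1
  2 f→1 g→3
  3 f→3 g→1
  result₁ = [0:1 1:1 2:3 3:1]
2) trace h;k:
  0 h→4 k→1
  1 h→3 k→1
  2 h→0 k→2
  3 h→1 k→1
  result₂ = [0:1 1:1 2:2 3:1]
Equal? differ; not commutative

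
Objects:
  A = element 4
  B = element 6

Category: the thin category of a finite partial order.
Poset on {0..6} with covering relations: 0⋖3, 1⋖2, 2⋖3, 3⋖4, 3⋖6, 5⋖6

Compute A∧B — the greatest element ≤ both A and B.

Lower bounds of A=4 and B=6: {0,1,2,3}
  0 <= 3
  1 <= 3
  2 <= 3
  3 <= 3
glb = 3

Answer: A∧B = 3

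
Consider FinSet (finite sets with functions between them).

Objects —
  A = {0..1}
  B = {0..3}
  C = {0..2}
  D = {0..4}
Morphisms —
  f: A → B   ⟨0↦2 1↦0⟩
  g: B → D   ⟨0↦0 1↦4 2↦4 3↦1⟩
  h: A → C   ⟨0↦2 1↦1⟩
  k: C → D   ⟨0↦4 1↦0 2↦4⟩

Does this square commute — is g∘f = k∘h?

Path 1 = f;g:
  0 f→2 g→4
  1 f→0 g→0
  ⟦path⟧₁ = ⟨0↦4 1↦0⟩
Path 2 = h;k:
  0 h→2 k→4
  1 h→1 k→0
  ⟦path⟧₂ = ⟨0↦4 1↦0⟩
Equal? same morphism ✓

Answer: COMMUTES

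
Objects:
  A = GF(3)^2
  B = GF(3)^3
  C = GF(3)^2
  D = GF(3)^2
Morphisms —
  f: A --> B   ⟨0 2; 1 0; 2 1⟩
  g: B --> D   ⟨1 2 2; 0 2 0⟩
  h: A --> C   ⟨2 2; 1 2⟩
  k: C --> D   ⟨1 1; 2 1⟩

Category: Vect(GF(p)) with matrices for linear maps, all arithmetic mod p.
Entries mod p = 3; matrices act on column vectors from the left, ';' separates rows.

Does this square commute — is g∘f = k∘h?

Path 1 = f;g:
  e0=(1,0) f-->(0,1,2) g-->(0,2)
  e1=(0,1) f-->(2,0,1) g-->(1,0)
  ⟦path⟧₁ = ⟨0 1; 2 0⟩
Path 2 = h;k:
  e0=(1,0) h-->(2,1) k-->(0,2)
  e1=(0,1) h-->(2,2) k-->(1,0)
  ⟦path⟧₂ = ⟨0 1; 2 0⟩
Equal? YES — commutes

Answer: COMMUTES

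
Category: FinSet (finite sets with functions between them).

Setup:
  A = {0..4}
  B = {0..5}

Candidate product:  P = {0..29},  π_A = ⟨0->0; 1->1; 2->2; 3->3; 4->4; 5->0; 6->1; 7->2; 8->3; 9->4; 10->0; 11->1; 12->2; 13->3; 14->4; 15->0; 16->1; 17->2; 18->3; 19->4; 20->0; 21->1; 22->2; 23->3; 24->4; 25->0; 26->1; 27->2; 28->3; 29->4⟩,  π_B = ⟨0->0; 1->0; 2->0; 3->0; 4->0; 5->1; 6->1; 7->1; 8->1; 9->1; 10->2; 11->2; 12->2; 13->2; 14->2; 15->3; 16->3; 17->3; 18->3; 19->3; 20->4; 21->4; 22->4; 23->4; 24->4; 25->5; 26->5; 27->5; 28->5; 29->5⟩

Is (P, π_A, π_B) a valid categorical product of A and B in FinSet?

|A|·|B| = 5·6 = 30;  |P| = 30
Check the pairing map k ↦ (π_A(k), π_B(k)):
  0 -> (0,0)
  1 -> (1,0)
  2 -> (2,0)
  3 -> (3,0)
  4 -> (4,0)
  5 -> (0,1)
  6 -> (1,1)
  7 -> (2,1)
  8 -> (3,1)
  9 -> (4,1)
  10 -> (0,2)
  11 -> (1,2)
  12 -> (2,2)
  13 -> (3,2)
  14 -> (4,2)
  15 -> (0,3)
  16 -> (1,3)
  17 -> (2,3)
  18 -> (3,3)
  19 -> (4,3)
  20 -> (0,4)
  21 -> (1,4)
  22 -> (2,4)
  23 -> (3,4)
  24 -> (4,4)
  25 -> (0,5)
  26 -> (1,5)
  27 -> (2,5)
  28 -> (3,5)
  29 -> (4,5)
distinct pairs in image: 30 / 30 needed
  → bijection onto A×B; projections well-typed.

Answer: VALID PRODUCT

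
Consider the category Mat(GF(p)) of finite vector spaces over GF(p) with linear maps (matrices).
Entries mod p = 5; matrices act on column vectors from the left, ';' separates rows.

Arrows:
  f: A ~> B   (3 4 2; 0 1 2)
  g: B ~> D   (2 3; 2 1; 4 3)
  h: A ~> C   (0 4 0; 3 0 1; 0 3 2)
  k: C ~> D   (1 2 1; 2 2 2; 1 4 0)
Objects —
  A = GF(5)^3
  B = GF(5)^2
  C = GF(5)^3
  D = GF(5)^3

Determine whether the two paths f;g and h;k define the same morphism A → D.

1) trace f;g:
  e0=(1,0,0) f~>(3,0) g~>(1,1,2)
  e1=(0,1,0) f~>(4,1) g~>(1,4,4)
  e2=(0,0,1) f~>(2,2) g~>(0,1,4)
  composite₁ = (1 1 0; 1 4 1; 2 4 4)
2) trace h;k:
  e0=(1,0,0) h~>(0,3,0) k~>(1,1,2)
  e1=(0,1,0) h~>(4,0,3) k~>(2,4,4)
  e2=(0,0,1) h~>(0,1,2) k~>(4,1,4)
  composite₂ = (1 2 4; 1 4 1; 2 4 4)
Equal? NO — does not commute

Answer: DOES NOT COMMUTE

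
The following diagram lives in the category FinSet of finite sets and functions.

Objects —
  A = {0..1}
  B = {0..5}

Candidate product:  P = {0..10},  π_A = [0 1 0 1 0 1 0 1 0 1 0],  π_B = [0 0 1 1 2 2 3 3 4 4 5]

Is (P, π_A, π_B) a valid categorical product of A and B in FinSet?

|A|·|B| = 2·6 = 12;  |P| = 11
  → cardinalities differ; no bijection possible.

Answer: NOT A VALID PRODUCT — |P|=11 ≠ |A|·|B|=12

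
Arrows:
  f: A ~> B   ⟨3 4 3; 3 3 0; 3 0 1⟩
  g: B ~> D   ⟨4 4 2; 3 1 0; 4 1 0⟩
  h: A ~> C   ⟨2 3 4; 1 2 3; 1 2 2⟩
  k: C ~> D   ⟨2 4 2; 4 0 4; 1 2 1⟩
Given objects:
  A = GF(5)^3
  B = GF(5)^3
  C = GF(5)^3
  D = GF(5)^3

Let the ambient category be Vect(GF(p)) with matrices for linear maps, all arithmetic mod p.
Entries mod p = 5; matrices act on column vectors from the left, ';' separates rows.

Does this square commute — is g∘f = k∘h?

Path 1 = f;g:
  e0=⟨1,0,0⟩ f~>⟨3,3,3⟩ g~>⟨0,2,0⟩
  e1=⟨0,1,0⟩ f~>⟨4,3,0⟩ g~>⟨3,0,4⟩
  e2=⟨0,0,1⟩ f~>⟨3,0,1⟩ g~>⟨4,4,2⟩
  composite₁ = ⟨0 3 4; 2 0 4; 0 4 2⟩
Path 2 = h;k:
  e0=⟨1,0,0⟩ h~>⟨2,1,1⟩ k~>⟨0,2,0⟩
  e1=⟨0,1,0⟩ h~>⟨3,2,2⟩ k~>⟨3,0,4⟩
  e2=⟨0,0,1⟩ h~>⟨4,3,2⟩ k~>⟨4,4,2⟩
  composite₂ = ⟨0 3 4; 2 0 4; 0 4 2⟩
Equal? YES — commutes

Answer: COMMUTES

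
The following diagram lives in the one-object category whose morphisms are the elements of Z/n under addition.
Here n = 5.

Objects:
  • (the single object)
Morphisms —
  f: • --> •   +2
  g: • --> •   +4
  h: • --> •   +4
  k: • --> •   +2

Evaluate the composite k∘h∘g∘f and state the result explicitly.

Answer: +2

Work:
  0 +2≡2 +4≡1 +4≡0 +2≡2  (mod 5)
⟦path⟧: +2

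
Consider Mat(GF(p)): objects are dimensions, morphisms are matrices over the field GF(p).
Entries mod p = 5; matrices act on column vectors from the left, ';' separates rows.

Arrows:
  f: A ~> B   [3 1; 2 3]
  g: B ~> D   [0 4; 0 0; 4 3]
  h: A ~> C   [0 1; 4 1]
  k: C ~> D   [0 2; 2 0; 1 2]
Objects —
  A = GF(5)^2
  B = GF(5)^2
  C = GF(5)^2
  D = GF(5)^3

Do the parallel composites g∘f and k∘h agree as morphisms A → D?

Answer: DOES NOT COMMUTE

Work:
Along f;g (path 1):
  e0=[1,0] f~>[3,2] g~>[3,0,3]
  e1=[0,1] f~>[1,3] g~>[2,0,3]
  result₁ = [3 2; 0 0; 3 3]
Along h;k (path 2):
  e0=[1,0] h~>[0,4] k~>[3,0,3]
  e1=[0,1] h~>[1,1] k~>[2,2,3]
  result₂ = [3 2; 0 2; 3 3]
Equal? differ; not commutative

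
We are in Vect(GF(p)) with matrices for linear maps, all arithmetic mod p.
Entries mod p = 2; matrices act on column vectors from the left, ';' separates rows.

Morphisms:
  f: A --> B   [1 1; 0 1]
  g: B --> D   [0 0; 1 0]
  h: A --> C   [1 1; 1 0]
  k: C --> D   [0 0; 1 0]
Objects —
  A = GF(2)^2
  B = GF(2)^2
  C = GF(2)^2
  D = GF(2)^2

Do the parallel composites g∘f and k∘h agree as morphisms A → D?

1) trace f;g:
  e0=[1,0] f-->[1,0] g-->[0,1]
  e1=[0,1] f-->[1,1] g-->[0,1]
  result₁ = [0 0; 1 1]
2) trace h;k:
  e0=[1,0] h-->[1,1] k-->[0,1]
  e1=[0,1] h-->[1,0] k-->[0,1]
  result₂ = [0 0; 1 1]
Equal? YES — commutes

Answer: COMMUTES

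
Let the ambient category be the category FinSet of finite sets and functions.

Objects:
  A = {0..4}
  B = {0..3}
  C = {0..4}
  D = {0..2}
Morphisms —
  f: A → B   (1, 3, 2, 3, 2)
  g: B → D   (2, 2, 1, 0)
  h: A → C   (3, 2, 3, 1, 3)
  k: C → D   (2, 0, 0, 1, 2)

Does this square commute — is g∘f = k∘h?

Along f;g (path 1):
  0 f→1 g→2
  1 f→3 g→0
  2 f→2 g→1
  3 f→3 g→0
  4 f→2 g→1
  composite₁ = (2, 0, 1, 0, 1)
Along h;k (path 2):
  0 h→3 k→1
  1 h→2 k→0
  2 h→3 k→1
  3 h→1 k→0
  4 h→3 k→1
  composite₂ = (1, 0, 1, 0, 1)
Equal? NO — does not commute

Answer: DOES NOT COMMUTE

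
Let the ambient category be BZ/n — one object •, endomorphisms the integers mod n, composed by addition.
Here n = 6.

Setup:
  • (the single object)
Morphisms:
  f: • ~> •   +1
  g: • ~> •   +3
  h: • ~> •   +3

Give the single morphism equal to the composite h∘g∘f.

  0 +1≡1 +3≡4 +3≡1  (mod 6)
⟦path⟧: +1

Answer: +1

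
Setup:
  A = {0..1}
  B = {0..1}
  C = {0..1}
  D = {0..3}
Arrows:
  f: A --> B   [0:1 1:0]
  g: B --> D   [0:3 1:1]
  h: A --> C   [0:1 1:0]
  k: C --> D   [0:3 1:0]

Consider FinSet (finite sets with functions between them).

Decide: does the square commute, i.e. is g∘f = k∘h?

1) trace f;g:
  0 f-->1 g-->1
  1 f-->0 g-->3
  result₁ = [0:1 1:3]
2) trace h;k:
  0 h-->1 k-->0
  1 h-->0 k-->3
  result₂ = [0:0 1:3]
Equal? differ; not commutative

Answer: DOES NOT COMMUTE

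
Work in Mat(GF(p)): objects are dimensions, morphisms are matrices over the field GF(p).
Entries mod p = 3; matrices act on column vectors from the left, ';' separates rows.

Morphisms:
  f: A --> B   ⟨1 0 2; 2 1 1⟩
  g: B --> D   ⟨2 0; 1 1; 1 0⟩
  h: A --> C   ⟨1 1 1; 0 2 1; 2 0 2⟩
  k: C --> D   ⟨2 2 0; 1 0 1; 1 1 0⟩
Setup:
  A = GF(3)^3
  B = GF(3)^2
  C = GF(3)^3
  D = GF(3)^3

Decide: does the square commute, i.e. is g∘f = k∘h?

Answer: COMMUTES

Derivation:
1) trace f;g:
  e0=[1,0,0] f-->[1,2] g-->[2,0,1]
  e1=[0,1,0] f-->[0,1] g-->[0,1,0]
  e2=[0,0,1] f-->[2,1] g-->[1,0,2]
  ⟦path⟧₁ = ⟨2 0 1; 0 1 0; 1 0 2⟩
2) trace h;k:
  e0=[1,0,0] h-->[1,0,2] k-->[2,0,1]
  e1=[0,1,0] h-->[1,2,0] k-->[0,1,0]
  e2=[0,0,1] h-->[1,1,2] k-->[1,0,2]
  ⟦path⟧₂ = ⟨2 0 1; 0 1 0; 1 0 2⟩
Equal? YES — commutes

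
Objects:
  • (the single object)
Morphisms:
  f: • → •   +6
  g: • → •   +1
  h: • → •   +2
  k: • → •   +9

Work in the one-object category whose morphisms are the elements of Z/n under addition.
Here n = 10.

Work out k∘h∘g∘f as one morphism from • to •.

  0 +6≡6 +1≡7 +2≡9 +9≡8  (mod 10)
result: +8

Answer: +8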